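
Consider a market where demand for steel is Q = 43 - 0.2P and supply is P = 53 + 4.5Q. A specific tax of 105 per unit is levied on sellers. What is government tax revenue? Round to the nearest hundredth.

630.00

Rewriting demand in inverse form: P = 215 - 5Q.
Without the tax, 215 - 5Q = 53 + 4.5Q so Q* = 17.0526 and P* = 129.7368.
A tax on sellers shifts supply up by 105: 215 - 5Q = 53 + 4.5Q + 105, so Q_t = 6. Buyers pay P_b = 185; sellers receive P_s = P_b - 105 = 80.
Tax revenue = t x Q_t = 105 x 6 = 630.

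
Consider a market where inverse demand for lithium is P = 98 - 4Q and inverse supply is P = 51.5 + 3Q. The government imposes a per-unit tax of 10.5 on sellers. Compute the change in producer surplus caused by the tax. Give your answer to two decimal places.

-26.52

Pre-tax equilibrium: 98 - 4Q = 51.5 + 3Q gives Q* = 6.6429, P* = 71.4286.
With the tax, sellers need 10.5 more per unit: 98 - 4Q = 51.5 + 3Q + 10.5, so Q_t = 5.1429. Buyers pay P_b = 77.4286; sellers receive P_s = P_b - 10.5 = 66.9286.
Producers lose the trapezoid between P_s and P* out to Q_t plus the triangle from Q_t to Q*: change in PS = 39.6735 - 66.1913 = -26.5179.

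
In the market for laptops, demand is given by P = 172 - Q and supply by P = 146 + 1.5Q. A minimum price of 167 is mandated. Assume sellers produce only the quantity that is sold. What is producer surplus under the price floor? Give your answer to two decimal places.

Free-market equilibrium: 172 - Q = 146 + 1.5Q gives Q* = 10.4, P* = 161.6.
At the floor price 167, quantity demanded is (172 - 167)/1 = 5; demand is the short side, so Q = 5 trades at P = 167.
The supply price at Q = 5 is 153.5. PS is the trapezoid between 167 and supply over [0, 5]: (1/2)[(167 - 146) + (167 - 153.5)](5) = 86.25.

86.25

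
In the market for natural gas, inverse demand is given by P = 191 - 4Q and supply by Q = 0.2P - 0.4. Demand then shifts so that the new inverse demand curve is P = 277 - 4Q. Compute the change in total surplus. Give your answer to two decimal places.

2216.89

Rewriting supply in inverse form: P = 2 + 5Q.
Initial equilibrium: Q_0 = 21, P_0 = 107; CS_0 = (1/2)(21)(84) = 882, PS_0 = (1/2)(21)(105) = 1102.5.
New equilibrium: 277 - 4Q = 2 + 5Q gives Q_1 = 30.5556, P_1 = 154.7778; CS_1 = 1867.284, PS_1 = 2334.1049.
Change in total surplus = (1867.284 + 2334.1049) - (882 + 1102.5) = 2216.8889.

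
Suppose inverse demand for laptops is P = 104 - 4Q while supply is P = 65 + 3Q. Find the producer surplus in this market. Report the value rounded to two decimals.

Equilibrium: 104 - 4Q = 65 + 3Q, so Q* = 5.5714 and P* = 81.7143.
PS is the area between P* and the supply curve from 0 to Q*: (1/2)(5.5714)(16.7143) = 46.5612.

46.56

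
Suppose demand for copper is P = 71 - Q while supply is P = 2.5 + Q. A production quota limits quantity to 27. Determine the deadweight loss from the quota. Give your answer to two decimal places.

Without the quota, 71 - Q = 2.5 + Q gives Q* = 34.25.
At Q = 27 the demand price is 71 - (27) = 44 and the supply price is 2.5 + (27) = 29.5.
DWL = (1/2)(gap between curves at 27) x (Q* - 27) = (1/2)(14.5)(7.25) = 52.5625.

52.56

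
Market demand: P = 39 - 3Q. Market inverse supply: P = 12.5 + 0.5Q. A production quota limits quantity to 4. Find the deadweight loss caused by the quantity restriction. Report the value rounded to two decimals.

22.32

Unrestricted equilibrium: Q* = (39 - 12.5)/(3 + 0.5) = 7.5714.
At Q = 4 the demand price is 39 - 3(4) = 27 and the supply price is 12.5 + 0.5(4) = 14.5.
Deadweight loss is the triangle between the curves from 4 to 7.5714: (1/2)(27 - 14.5)(7.5714 - 4) = 22.3214.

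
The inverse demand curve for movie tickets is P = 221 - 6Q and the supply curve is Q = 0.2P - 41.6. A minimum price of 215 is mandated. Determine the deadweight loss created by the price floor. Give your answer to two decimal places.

Rewriting supply in inverse form: P = 208 + 5Q.
Free-market equilibrium: 221 - 6Q = 208 + 5Q gives Q* = 1.1818, P* = 213.9091.
At P = 215, buyers demand (221 - 215)/6 = 1 while sellers would supply more, so the quantity traded is 1 at price 215.
At Q = 1 the demand price is 215 and the supply price is 213. Deadweight loss is the triangle between the curves from 1 to 1.1818: (1/2)(215 - 213)(1.1818 - 1) = 0.1818.

0.18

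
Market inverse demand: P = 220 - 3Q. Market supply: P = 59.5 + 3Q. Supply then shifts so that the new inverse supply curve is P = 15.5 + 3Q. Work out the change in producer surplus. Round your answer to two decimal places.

Initial equilibrium: Q_0 = 26.75, P_0 = 139.75; CS_0 = (1/2)(26.75)(80.25) = 1073.3438, PS_0 = (1/2)(26.75)(80.25) = 1073.3438.
New equilibrium: 220 - 3Q = 15.5 + 3Q gives Q_1 = 34.0833, P_1 = 117.75; CS_1 = 1742.5104, PS_1 = 1742.5104.
Change in producer surplus = 1742.5104 - 1073.3438 = 669.1667.

669.17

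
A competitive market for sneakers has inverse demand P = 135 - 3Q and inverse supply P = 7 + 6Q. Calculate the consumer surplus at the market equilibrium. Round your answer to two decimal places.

303.41

Set 135 - 3Q = 7 + 6Q, which gives 128 = 9Q, so Q* = 14.2222 and P* = 135 - 3(14.2222) = 92.3333.
CS is the area between the demand curve and P* from 0 to Q*: (1/2)(14.2222)(42.6667) = 303.4074.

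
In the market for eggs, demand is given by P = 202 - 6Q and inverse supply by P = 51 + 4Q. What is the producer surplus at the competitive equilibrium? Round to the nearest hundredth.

Equilibrium: 202 - 6Q = 51 + 4Q, so Q* = 15.1 and P* = 111.4.
The supply curve's price intercept is 51, so PS = (1/2)(Q*)(P* - 51) = (1/2)(15.1)(60.4) = 456.02.

456.02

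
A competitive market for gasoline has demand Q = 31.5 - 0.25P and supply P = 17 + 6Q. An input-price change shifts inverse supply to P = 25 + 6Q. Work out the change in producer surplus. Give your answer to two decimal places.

Rewriting demand in inverse form: P = 126 - 4Q.
Initial equilibrium: Q_0 = 10.9, P_0 = 82.4; CS_0 = (1/2)(10.9)(43.6) = 237.62, PS_0 = (1/2)(10.9)(65.4) = 356.43.
New equilibrium: 126 - 4Q = 25 + 6Q gives Q_1 = 10.1, P_1 = 85.6; CS_1 = 204.02, PS_1 = 306.03.
Change in producer surplus = 306.03 - 356.43 = -50.4.

-50.40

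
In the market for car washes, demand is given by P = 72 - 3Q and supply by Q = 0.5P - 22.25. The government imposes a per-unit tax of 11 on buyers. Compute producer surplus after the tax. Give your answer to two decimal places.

Rewriting supply in inverse form: P = 44.5 + 2Q.
Without the tax, 72 - 3Q = 44.5 + 2Q so Q* = 5.5 and P* = 55.5.
With the tax, buyers' net willingness to pay falls by 11: (72 - 11) - 3Q = 44.5 + 2Q, so Q_t = 3.3. Buyers pay P_b = 62.1; sellers receive P_s = P_b - 11 = 51.1.
PS = (1/2)(Q_t)(P_s - 44.5) = (1/2)(3.3)(6.6) = 10.89.

10.89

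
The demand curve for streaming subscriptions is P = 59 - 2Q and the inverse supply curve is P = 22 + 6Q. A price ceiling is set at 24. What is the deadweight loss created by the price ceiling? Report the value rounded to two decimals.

73.67

Free-market equilibrium: 59 - 2Q = 22 + 6Q gives Q* = 4.625, P* = 49.75.
At the ceiling price 24, quantity supplied is (24 - 22)/6 = 0.3333; supply is the short side, so Q = 0.3333 trades at P = 24.
At Q = 0.3333 the demand price is 58.3333 and the supply price is 24. Deadweight loss is the triangle between the curves from 0.3333 to 4.625: (1/2)(58.3333 - 24)(4.625 - 0.3333) = 73.6736.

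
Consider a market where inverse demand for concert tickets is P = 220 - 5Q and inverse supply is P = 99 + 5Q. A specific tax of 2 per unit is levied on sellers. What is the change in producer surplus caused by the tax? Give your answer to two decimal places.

-12.00

Without the tax, 220 - 5Q = 99 + 5Q so Q* = 12.1 and P* = 159.5.
A tax on sellers shifts supply up by 2: 220 - 5Q = 99 + 5Q + 2, so Q_t = 11.9. Buyers pay P_b = 160.5; sellers receive P_s = P_b - 2 = 158.5.
PS falls from (1/2)(12.1)(60.5) = 366.025 to (1/2)(11.9)(59.5) = 354.025, a change of -12.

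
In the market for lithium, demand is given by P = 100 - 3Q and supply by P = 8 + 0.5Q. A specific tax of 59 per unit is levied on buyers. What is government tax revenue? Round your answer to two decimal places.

Without the tax, 100 - 3Q = 8 + 0.5Q so Q* = 26.2857 and P* = 21.1429.
A tax on buyers shifts demand down by 59: (100 - 59) - 3Q = 8 + 0.5Q, so Q_t = 9.4286. Buyers pay P_b = 71.7143; sellers receive P_s = P_b - 59 = 12.7143.
Revenue is the tax times quantity traded: 59 x 9.4286 = 556.2857.

556.29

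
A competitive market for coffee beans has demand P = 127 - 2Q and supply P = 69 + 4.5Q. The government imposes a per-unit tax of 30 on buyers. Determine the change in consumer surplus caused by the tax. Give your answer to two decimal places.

Pre-tax equilibrium: 127 - 2Q = 69 + 4.5Q gives Q* = 8.9231, P* = 109.1538.
With the tax, buyers' net willingness to pay falls by 30: (127 - 30) - 2Q = 69 + 4.5Q, so Q_t = 4.3077. Buyers pay P_b = 118.3846; sellers receive P_s = P_b - 30 = 88.3846.
Consumers lose the trapezoid between P* and P_b out to Q_t plus the triangle from Q_t to Q*: change in CS = 18.5562 - 79.6213 = -61.0651.

-61.07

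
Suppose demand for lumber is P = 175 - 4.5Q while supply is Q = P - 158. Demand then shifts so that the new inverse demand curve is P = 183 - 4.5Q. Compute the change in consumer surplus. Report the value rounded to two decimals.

Rewriting supply in inverse form: P = 158 + Q.
Initial equilibrium: Q_0 = 3.0909, P_0 = 161.0909; CS_0 = (1/2)(3.0909)(13.9091) = 21.4959, PS_0 = (1/2)(3.0909)(3.0909) = 4.7769.
New equilibrium: 183 - 4.5Q = 158 + Q gives Q_1 = 4.5455, P_1 = 162.5455; CS_1 = 46.4876, PS_1 = 10.3306.
Change in consumer surplus = 46.4876 - 21.4959 = 24.9917.

24.99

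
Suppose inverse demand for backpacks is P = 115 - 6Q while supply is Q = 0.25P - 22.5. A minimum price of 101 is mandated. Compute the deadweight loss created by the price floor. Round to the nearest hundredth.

0.14

Rewriting supply in inverse form: P = 90 + 4Q.
Free-market equilibrium: 115 - 6Q = 90 + 4Q gives Q* = 2.5, P* = 100.
At the floor price 101, quantity demanded is (115 - 101)/6 = 2.3333; demand is the short side, so Q = 2.3333 trades at P = 101.
The lost-trades triangle has base Q* - 2.3333 = 0.1667 and height equal to the gap between the curves at Q = 2.3333, which is 101 - 99.3333 = 1.6667. DWL = (1/2)(0.1667)(1.6667) = 0.1389.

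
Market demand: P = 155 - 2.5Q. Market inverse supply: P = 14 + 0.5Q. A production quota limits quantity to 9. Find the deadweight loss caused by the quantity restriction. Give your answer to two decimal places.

Without the quota, 155 - 2.5Q = 14 + 0.5Q gives Q* = 47.
At Q = 9 the demand price is 155 - 2.5(9) = 132.5 and the supply price is 14 + 0.5(9) = 18.5.
Deadweight loss is the triangle between the curves from 9 to 47: (1/2)(132.5 - 18.5)(47 - 9) = 2166.

2166.00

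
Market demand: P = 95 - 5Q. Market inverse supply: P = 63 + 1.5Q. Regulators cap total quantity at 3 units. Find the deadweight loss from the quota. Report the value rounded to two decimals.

Unrestricted equilibrium: Q* = (95 - 63)/(5 + 1.5) = 4.9231.
At Q = 3 the demand price is 95 - 5(3) = 80 and the supply price is 63 + 1.5(3) = 67.5.
Deadweight loss is the triangle between the curves from 3 to 4.9231: (1/2)(80 - 67.5)(4.9231 - 3) = 12.0192.

12.02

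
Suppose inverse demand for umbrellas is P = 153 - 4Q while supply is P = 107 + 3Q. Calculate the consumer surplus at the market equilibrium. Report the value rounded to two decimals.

86.37

Set 153 - 4Q = 107 + 3Q, which gives 46 = 7Q, so Q* = 6.5714 and P* = 153 - 4(6.5714) = 126.7143.
CS is the area between the demand curve and P* from 0 to Q*: (1/2)(6.5714)(26.2857) = 86.3673.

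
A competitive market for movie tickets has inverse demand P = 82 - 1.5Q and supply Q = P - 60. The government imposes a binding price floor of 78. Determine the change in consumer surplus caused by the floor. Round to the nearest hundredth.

-52.75

Rewriting supply in inverse form: P = 60 + Q.
Free-market equilibrium: 82 - 1.5Q = 60 + Q gives Q* = 8.8, P* = 68.8.
At the floor price 78, quantity demanded is (82 - 78)/1.5 = 2.6667; demand is the short side, so Q = 2.6667 trades at P = 78.
CS goes from (1/2)(8.8)(13.2) = 58.08 to 5.3333 (computed as (82 - 78)(2.6667) - (1/2)(1.5)(2.6667)^2), a change of -52.7467.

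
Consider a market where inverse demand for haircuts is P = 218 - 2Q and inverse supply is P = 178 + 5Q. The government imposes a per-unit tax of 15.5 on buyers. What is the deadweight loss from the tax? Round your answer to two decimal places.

Without the tax, 218 - 2Q = 178 + 5Q so Q* = 5.7143 and P* = 206.5714.
With the tax, buyers' net willingness to pay falls by 15.5: (218 - 15.5) - 2Q = 178 + 5Q, so Q_t = 3.5. Buyers pay P_b = 211; sellers receive P_s = P_b - 15.5 = 195.5.
The welfare triangle lost has base Q* - Q_t = 2.2143 and height t = 15.5, so DWL = (1/2)(2.2143)(15.5) = 17.1607.

17.16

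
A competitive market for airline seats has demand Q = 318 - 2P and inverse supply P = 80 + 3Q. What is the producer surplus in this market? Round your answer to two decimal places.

764.20

Rewriting demand in inverse form: P = 159 - 0.5Q.
Set 159 - 0.5Q = 80 + 3Q, which gives 79 = 3.5Q, so Q* = 22.5714 and P* = 159 - 0.5(22.5714) = 147.7143.
The supply curve's price intercept is 80, so PS = (1/2)(Q*)(P* - 80) = (1/2)(22.5714)(67.7143) = 764.2041.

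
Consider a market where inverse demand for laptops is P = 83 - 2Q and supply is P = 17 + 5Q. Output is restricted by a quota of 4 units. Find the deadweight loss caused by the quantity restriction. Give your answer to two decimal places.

Unrestricted equilibrium: Q* = (83 - 17)/(2 + 5) = 9.4286.
At Q = 4 the demand price is 83 - 2(4) = 75 and the supply price is 17 + 5(4) = 37.
DWL = (1/2)(gap between curves at 4) x (Q* - 4) = (1/2)(38)(5.4286) = 103.1429.

103.14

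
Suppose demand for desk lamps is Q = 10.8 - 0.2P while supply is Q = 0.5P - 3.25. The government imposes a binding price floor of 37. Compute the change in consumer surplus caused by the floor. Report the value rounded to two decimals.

Rewriting demand in inverse form: P = 54 - 5Q.
Rewriting supply in inverse form: P = 6.5 + 2Q.
Free-market equilibrium: 54 - 5Q = 6.5 + 2Q gives Q* = 6.7857, P* = 20.0714.
At the floor price 37, quantity demanded is (54 - 37)/5 = 3.4; demand is the short side, so Q = 3.4 trades at P = 37.
CS goes from (1/2)(6.7857)(33.9286) = 115.1148 to 28.9 (computed as (54 - 37)(3.4) - (1/2)(5)(3.4)^2), a change of -86.2148.

-86.21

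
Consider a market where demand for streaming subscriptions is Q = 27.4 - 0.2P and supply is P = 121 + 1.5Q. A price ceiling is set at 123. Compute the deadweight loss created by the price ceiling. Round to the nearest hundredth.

4.14

Rewriting demand in inverse form: P = 137 - 5Q.
Without the control, 137 - 5Q = 121 + 1.5Q so Q* = 2.4615 and P* = 124.6923.
At P = 123, sellers supply (123 - 121)/1.5 = 1.3333 while buyers want more, so the quantity traded is 1.3333 at price 123.
At Q = 1.3333 the demand price is 130.3333 and the supply price is 123. Deadweight loss is the triangle between the curves from 1.3333 to 2.4615: (1/2)(130.3333 - 123)(2.4615 - 1.3333) = 4.1368.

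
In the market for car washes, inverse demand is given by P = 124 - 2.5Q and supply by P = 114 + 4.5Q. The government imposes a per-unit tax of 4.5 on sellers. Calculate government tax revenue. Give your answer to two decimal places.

3.54

Pre-tax equilibrium: 124 - 2.5Q = 114 + 4.5Q gives Q* = 1.4286, P* = 120.4286.
With the tax, sellers need 4.5 more per unit: 124 - 2.5Q = 114 + 4.5Q + 4.5, so Q_t = 0.7857. Buyers pay P_b = 122.0357; sellers receive P_s = P_b - 4.5 = 117.5357.
Tax revenue = t x Q_t = 4.5 x 0.7857 = 3.5357.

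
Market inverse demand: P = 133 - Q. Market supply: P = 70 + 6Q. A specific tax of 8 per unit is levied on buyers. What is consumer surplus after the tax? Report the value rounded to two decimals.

30.87

Pre-tax equilibrium: 133 - Q = 70 + 6Q gives Q* = 9, P* = 124.
A tax on buyers shifts demand down by 8: (133 - 8) - Q = 70 + 6Q, so Q_t = 7.8571. Buyers pay P_b = 125.1429; sellers receive P_s = P_b - 8 = 117.1429.
CS = (1/2)(Q_t)(133 - P_b) = (1/2)(7.8571)(7.8571) = 30.8673.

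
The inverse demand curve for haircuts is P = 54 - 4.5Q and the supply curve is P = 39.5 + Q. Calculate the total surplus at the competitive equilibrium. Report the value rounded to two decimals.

19.11

Set 54 - 4.5Q = 39.5 + Q, which gives 14.5 = 5.5Q, so Q* = 2.6364 and P* = 54 - 4.5(2.6364) = 42.1364.
Total surplus is the full triangle between the curves from 0 to Q*: (1/2)(2.6364)(54 - 39.5) = 19.1136.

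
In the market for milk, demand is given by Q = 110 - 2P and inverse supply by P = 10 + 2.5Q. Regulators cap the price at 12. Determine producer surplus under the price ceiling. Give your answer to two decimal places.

Rewriting demand in inverse form: P = 55 - 0.5Q.
Without the control, 55 - 0.5Q = 10 + 2.5Q so Q* = 15 and P* = 47.5.
At P = 12, sellers supply (12 - 10)/2.5 = 0.8 while buyers want more, so the quantity traded is 0.8 at price 12.
PS is the triangle above supply below 12: (1/2)(0.8)(12 - 10) = 0.8.

0.80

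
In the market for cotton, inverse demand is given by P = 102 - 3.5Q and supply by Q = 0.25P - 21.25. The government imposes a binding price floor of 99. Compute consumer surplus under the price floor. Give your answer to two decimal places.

1.29

Rewriting supply in inverse form: P = 85 + 4Q.
Free-market equilibrium: 102 - 3.5Q = 85 + 4Q gives Q* = 2.2667, P* = 94.0667.
At the floor price 99, quantity demanded is (102 - 99)/3.5 = 0.8571; demand is the short side, so Q = 0.8571 trades at P = 99.
CS is the triangle under demand above 99: (1/2)(0.8571)(102 - 99) = 1.2857.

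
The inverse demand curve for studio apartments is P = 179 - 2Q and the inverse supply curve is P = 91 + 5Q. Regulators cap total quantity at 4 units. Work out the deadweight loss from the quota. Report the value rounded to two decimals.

Without the quota, 179 - 2Q = 91 + 5Q gives Q* = 12.5714.
At Q = 4 the demand price is 179 - 2(4) = 171 and the supply price is 91 + 5(4) = 111.
DWL = (1/2)(gap between curves at 4) x (Q* - 4) = (1/2)(60)(8.5714) = 257.1429.

257.14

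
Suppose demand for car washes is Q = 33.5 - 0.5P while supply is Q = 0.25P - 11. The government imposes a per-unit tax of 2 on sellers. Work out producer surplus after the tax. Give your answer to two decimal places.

24.50

Rewriting demand in inverse form: P = 67 - 2Q.
Rewriting supply in inverse form: P = 44 + 4Q.
Pre-tax equilibrium: 67 - 2Q = 44 + 4Q gives Q* = 3.8333, P* = 59.3333.
With the tax, sellers need 2 more per unit: 67 - 2Q = 44 + 4Q + 2, so Q_t = 3.5. Buyers pay P_b = 60; sellers receive P_s = P_b - 2 = 58.
PS = (1/2)(Q_t)(P_s - 44) = (1/2)(3.5)(14) = 24.5.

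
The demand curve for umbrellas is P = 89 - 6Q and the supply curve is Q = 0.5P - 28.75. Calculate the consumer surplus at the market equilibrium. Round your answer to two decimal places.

46.51

Rewriting supply in inverse form: P = 57.5 + 2Q.
Equilibrium: 89 - 6Q = 57.5 + 2Q, so Q* = 3.9375 and P* = 65.375.
CS is the area between the demand curve and P* from 0 to Q*: (1/2)(3.9375)(23.625) = 46.5117.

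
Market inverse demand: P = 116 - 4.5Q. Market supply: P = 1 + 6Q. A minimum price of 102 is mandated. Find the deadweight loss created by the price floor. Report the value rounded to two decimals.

Free-market equilibrium: 116 - 4.5Q = 1 + 6Q gives Q* = 10.9524, P* = 66.7143.
At P = 102, buyers demand (116 - 102)/4.5 = 3.1111 while sellers would supply more, so the quantity traded is 3.1111 at price 102.
At Q = 3.1111 the demand price is 102 and the supply price is 19.6667. Deadweight loss is the triangle between the curves from 3.1111 to 10.9524: (1/2)(102 - 19.6667)(10.9524 - 3.1111) = 322.7989.

322.80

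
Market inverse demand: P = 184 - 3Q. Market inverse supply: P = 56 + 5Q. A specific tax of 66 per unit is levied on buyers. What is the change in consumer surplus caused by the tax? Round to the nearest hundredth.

-293.91

Pre-tax equilibrium: 184 - 3Q = 56 + 5Q gives Q* = 16, P* = 136.
A tax on buyers shifts demand down by 66: (184 - 66) - 3Q = 56 + 5Q, so Q_t = 7.75. Buyers pay P_b = 160.75; sellers receive P_s = P_b - 66 = 94.75.
Consumers lose the trapezoid between P* and P_b out to Q_t plus the triangle from Q_t to Q*: change in CS = 90.0938 - 384 = -293.9062.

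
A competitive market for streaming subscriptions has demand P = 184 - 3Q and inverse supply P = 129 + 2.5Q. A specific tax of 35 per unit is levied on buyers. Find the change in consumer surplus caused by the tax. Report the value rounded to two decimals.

Pre-tax equilibrium: 184 - 3Q = 129 + 2.5Q gives Q* = 10, P* = 154.
With the tax, buyers' net willingness to pay falls by 35: (184 - 35) - 3Q = 129 + 2.5Q, so Q_t = 3.6364. Buyers pay P_b = 173.0909; sellers receive P_s = P_b - 35 = 138.0909.
CS falls from (1/2)(10)(30) = 150 to (1/2)(3.6364)(10.9091) = 19.8347, a change of -130.1653.

-130.17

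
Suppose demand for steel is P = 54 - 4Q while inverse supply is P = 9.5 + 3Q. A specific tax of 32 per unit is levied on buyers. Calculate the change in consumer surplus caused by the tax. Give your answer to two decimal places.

Pre-tax equilibrium: 54 - 4Q = 9.5 + 3Q gives Q* = 6.3571, P* = 28.5714.
With the tax, buyers' net willingness to pay falls by 32: (54 - 32) - 4Q = 9.5 + 3Q, so Q_t = 1.7857. Buyers pay P_b = 46.8571; sellers receive P_s = P_b - 32 = 14.8571.
CS falls from (1/2)(6.3571)(25.4286) = 80.8265 to (1/2)(1.7857)(7.1429) = 6.3776, a change of -74.449.

-74.45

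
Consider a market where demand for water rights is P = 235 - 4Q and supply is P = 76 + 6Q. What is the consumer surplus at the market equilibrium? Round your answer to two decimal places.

505.62

Equilibrium: 235 - 4Q = 76 + 6Q, so Q* = 15.9 and P* = 171.4.
CS is the area between the demand curve and P* from 0 to Q*: (1/2)(15.9)(63.6) = 505.62.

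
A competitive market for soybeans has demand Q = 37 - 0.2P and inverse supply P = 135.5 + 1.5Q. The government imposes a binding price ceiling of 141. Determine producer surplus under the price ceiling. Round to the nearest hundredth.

10.08

Rewriting demand in inverse form: P = 185 - 5Q.
Without the control, 185 - 5Q = 135.5 + 1.5Q so Q* = 7.6154 and P* = 146.9231.
At P = 141, sellers supply (141 - 135.5)/1.5 = 3.6667 while buyers want more, so the quantity traded is 3.6667 at price 141.
PS is the triangle above supply below 141: (1/2)(3.6667)(141 - 135.5) = 10.0833.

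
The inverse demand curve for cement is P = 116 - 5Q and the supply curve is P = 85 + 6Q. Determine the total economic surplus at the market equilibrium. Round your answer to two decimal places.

Equilibrium: 116 - 5Q = 85 + 6Q, so Q* = 2.8182 and P* = 101.9091.
CS = (1/2)(2.8182)(14.0909) = 19.8554 and PS = (1/2)(2.8182)(16.9091) = 23.8264, so total surplus = 43.6818.

43.68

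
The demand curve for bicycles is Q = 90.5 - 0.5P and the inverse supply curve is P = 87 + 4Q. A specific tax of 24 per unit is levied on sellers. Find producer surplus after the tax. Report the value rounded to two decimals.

Rewriting demand in inverse form: P = 181 - 2Q.
Pre-tax equilibrium: 181 - 2Q = 87 + 4Q gives Q* = 15.6667, P* = 149.6667.
A tax on sellers shifts supply up by 24: 181 - 2Q = 87 + 4Q + 24, so Q_t = 11.6667. Buyers pay P_b = 157.6667; sellers receive P_s = P_b - 24 = 133.6667.
Producer surplus is the triangle above supply below P_s: (1/2)(11.6667)(133.6667 - 87) = 272.2222.

272.22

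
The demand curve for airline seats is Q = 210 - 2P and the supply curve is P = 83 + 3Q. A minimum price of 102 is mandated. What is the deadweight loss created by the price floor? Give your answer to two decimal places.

0.14

Rewriting demand in inverse form: P = 105 - 0.5Q.
Free-market equilibrium: 105 - 0.5Q = 83 + 3Q gives Q* = 6.2857, P* = 101.8571.
At the floor price 102, quantity demanded is (105 - 102)/0.5 = 6; demand is the short side, so Q = 6 trades at P = 102.
At Q = 6 the demand price is 102 and the supply price is 101. Deadweight loss is the triangle between the curves from 6 to 6.2857: (1/2)(102 - 101)(6.2857 - 6) = 0.1429.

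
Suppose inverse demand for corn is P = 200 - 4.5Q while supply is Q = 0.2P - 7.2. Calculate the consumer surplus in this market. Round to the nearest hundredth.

Rewriting supply in inverse form: P = 36 + 5Q.
Set 200 - 4.5Q = 36 + 5Q, which gives 164 = 9.5Q, so Q* = 17.2632 and P* = 200 - 4.5(17.2632) = 122.3158.
CS is the area between the demand curve and P* from 0 to Q*: (1/2)(17.2632)(77.6842) = 670.5374.

670.54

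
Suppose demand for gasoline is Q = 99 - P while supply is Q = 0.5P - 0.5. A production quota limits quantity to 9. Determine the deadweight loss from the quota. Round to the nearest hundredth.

840.17

Rewriting demand in inverse form: P = 99 - Q.
Rewriting supply in inverse form: P = 1 + 2Q.
Without the quota, 99 - Q = 1 + 2Q gives Q* = 32.6667.
At Q = 9 the demand price is 99 - (9) = 90 and the supply price is 1 + 2(9) = 19.
Deadweight loss is the triangle between the curves from 9 to 32.6667: (1/2)(90 - 19)(32.6667 - 9) = 840.1667.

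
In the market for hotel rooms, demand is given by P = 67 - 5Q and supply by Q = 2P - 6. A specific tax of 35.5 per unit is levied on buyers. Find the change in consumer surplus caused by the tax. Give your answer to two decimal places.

-271.38

Rewriting supply in inverse form: P = 3 + 0.5Q.
Without the tax, 67 - 5Q = 3 + 0.5Q so Q* = 11.6364 and P* = 8.8182.
A tax on buyers shifts demand down by 35.5: (67 - 35.5) - 5Q = 3 + 0.5Q, so Q_t = 5.1818. Buyers pay P_b = 41.0909; sellers receive P_s = P_b - 35.5 = 5.5909.
CS falls from (1/2)(11.6364)(58.1818) = 338.5124 to (1/2)(5.1818)(25.9091) = 67.1281, a change of -271.3843.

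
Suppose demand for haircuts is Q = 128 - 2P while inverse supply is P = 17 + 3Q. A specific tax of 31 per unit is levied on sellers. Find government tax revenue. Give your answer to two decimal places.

141.71

Rewriting demand in inverse form: P = 64 - 0.5Q.
Without the tax, 64 - 0.5Q = 17 + 3Q so Q* = 13.4286 and P* = 57.2857.
With the tax, sellers need 31 more per unit: 64 - 0.5Q = 17 + 3Q + 31, so Q_t = 4.5714. Buyers pay P_b = 61.7143; sellers receive P_s = P_b - 31 = 30.7143.
Tax revenue = t x Q_t = 31 x 4.5714 = 141.7143.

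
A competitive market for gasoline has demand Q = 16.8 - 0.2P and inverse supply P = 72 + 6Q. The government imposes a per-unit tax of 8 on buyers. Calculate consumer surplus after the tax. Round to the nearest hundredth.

0.33

Rewriting demand in inverse form: P = 84 - 5Q.
Without the tax, 84 - 5Q = 72 + 6Q so Q* = 1.0909 and P* = 78.5455.
With the tax, buyers' net willingness to pay falls by 8: (84 - 8) - 5Q = 72 + 6Q, so Q_t = 0.3636. Buyers pay P_b = 82.1818; sellers receive P_s = P_b - 8 = 74.1818.
Consumer surplus is the triangle under demand above P_b: (1/2)(0.3636)(84 - 82.1818) = 0.3306.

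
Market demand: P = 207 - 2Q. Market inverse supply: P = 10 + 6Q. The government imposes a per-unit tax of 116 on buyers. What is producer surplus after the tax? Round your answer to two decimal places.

Pre-tax equilibrium: 207 - 2Q = 10 + 6Q gives Q* = 24.625, P* = 157.75.
A tax on buyers shifts demand down by 116: (207 - 116) - 2Q = 10 + 6Q, so Q_t = 10.125. Buyers pay P_b = 186.75; sellers receive P_s = P_b - 116 = 70.75.
PS = (1/2)(Q_t)(P_s - 10) = (1/2)(10.125)(60.75) = 307.5469.

307.55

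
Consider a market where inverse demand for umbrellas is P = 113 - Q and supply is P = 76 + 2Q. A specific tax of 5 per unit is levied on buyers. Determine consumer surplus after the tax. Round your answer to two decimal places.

Pre-tax equilibrium: 113 - Q = 76 + 2Q gives Q* = 12.3333, P* = 100.6667.
With the tax, buyers' net willingness to pay falls by 5: (113 - 5) - Q = 76 + 2Q, so Q_t = 10.6667. Buyers pay P_b = 102.3333; sellers receive P_s = P_b - 5 = 97.3333.
Consumer surplus is the triangle under demand above P_b: (1/2)(10.6667)(113 - 102.3333) = 56.8889.

56.89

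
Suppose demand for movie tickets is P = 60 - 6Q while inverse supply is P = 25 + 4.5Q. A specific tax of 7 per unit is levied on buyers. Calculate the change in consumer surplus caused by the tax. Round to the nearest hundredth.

-12.00

Pre-tax equilibrium: 60 - 6Q = 25 + 4.5Q gives Q* = 3.3333, P* = 40.
A tax on buyers shifts demand down by 7: (60 - 7) - 6Q = 25 + 4.5Q, so Q_t = 2.6667. Buyers pay P_b = 44; sellers receive P_s = P_b - 7 = 37.
Consumers lose the trapezoid between P* and P_b out to Q_t plus the triangle from Q_t to Q*: change in CS = 21.3333 - 33.3333 = -12.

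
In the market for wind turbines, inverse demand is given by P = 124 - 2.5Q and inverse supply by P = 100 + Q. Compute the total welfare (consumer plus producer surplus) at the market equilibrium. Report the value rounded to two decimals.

Equilibrium: 124 - 2.5Q = 100 + Q, so Q* = 6.8571 and P* = 106.8571.
CS = (1/2)(6.8571)(17.1429) = 58.7755 and PS = (1/2)(6.8571)(6.8571) = 23.5102, so total surplus = 82.2857.

82.29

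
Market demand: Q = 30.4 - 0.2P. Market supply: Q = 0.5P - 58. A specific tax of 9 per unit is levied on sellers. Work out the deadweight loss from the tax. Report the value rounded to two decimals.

5.79

Rewriting demand in inverse form: P = 152 - 5Q.
Rewriting supply in inverse form: P = 116 + 2Q.
Pre-tax equilibrium: 152 - 5Q = 116 + 2Q gives Q* = 5.1429, P* = 126.2857.
With the tax, sellers need 9 more per unit: 152 - 5Q = 116 + 2Q + 9, so Q_t = 3.8571. Buyers pay P_b = 132.7143; sellers receive P_s = P_b - 9 = 123.7143.
Deadweight loss is the triangle between the curves from Q_t to Q*: (1/2)(5.1429 - 3.8571)(9) = 5.7857.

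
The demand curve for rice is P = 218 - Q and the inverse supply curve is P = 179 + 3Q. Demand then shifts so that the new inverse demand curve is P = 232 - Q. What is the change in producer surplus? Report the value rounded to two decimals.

120.75

Initial equilibrium: Q_0 = 9.75, P_0 = 208.25; CS_0 = (1/2)(9.75)(9.75) = 47.5312, PS_0 = (1/2)(9.75)(29.25) = 142.5938.
New equilibrium: 232 - Q = 179 + 3Q gives Q_1 = 13.25, P_1 = 218.75; CS_1 = 87.7812, PS_1 = 263.3438.
Change in producer surplus = 263.3438 - 142.5938 = 120.75.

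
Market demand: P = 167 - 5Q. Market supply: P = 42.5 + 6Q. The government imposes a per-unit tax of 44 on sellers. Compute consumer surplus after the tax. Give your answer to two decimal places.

Without the tax, 167 - 5Q = 42.5 + 6Q so Q* = 11.3182 and P* = 110.4091.
With the tax, sellers need 44 more per unit: 167 - 5Q = 42.5 + 6Q + 44, so Q_t = 7.3182. Buyers pay P_b = 130.4091; sellers receive P_s = P_b - 44 = 86.4091.
CS = (1/2)(Q_t)(167 - P_b) = (1/2)(7.3182)(36.5909) = 133.8895.

133.89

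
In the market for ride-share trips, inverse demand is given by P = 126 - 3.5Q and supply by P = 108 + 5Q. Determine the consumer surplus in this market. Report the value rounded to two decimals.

7.85

Set 126 - 3.5Q = 108 + 5Q, which gives 18 = 8.5Q, so Q* = 2.1176 and P* = 126 - 3.5(2.1176) = 118.5882.
The demand choke price is 126, so CS = (1/2)(Q*)(126 - P*) = (1/2)(2.1176)(7.4118) = 7.8478.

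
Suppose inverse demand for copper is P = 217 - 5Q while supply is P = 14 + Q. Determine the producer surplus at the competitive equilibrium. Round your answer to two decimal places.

572.35

Set 217 - 5Q = 14 + Q, which gives 203 = 6Q, so Q* = 33.8333 and P* = 217 - 5(33.8333) = 47.8333.
PS is the area between P* and the supply curve from 0 to Q*: (1/2)(33.8333)(33.8333) = 572.3472.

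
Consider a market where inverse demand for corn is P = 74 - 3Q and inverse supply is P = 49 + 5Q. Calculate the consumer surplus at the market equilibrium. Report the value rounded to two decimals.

14.65

Equilibrium: 74 - 3Q = 49 + 5Q, so Q* = 3.125 and P* = 64.625.
The demand choke price is 74, so CS = (1/2)(Q*)(74 - P*) = (1/2)(3.125)(9.375) = 14.6484.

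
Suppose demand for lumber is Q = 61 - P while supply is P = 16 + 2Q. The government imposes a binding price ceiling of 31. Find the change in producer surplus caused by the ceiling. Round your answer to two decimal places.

Rewriting demand in inverse form: P = 61 - Q.
Without the control, 61 - Q = 16 + 2Q so Q* = 15 and P* = 46.
At the ceiling price 31, quantity supplied is (31 - 16)/2 = 7.5; supply is the short side, so Q = 7.5 trades at P = 31.
PS goes from (1/2)(15)(30) = 225 to 56.25 (computed as (31 - 16)(7.5) - (1/2)(2)(7.5)^2), a change of -168.75.

-168.75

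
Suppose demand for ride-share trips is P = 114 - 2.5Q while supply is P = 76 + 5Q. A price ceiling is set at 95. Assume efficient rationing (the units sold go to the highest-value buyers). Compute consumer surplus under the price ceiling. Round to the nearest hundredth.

54.15

Without the control, 114 - 2.5Q = 76 + 5Q so Q* = 5.0667 and P* = 101.3333.
At the ceiling price 95, quantity supplied is (95 - 76)/5 = 3.8; supply is the short side, so Q = 3.8 trades at P = 95.
The demand price at Q = 3.8 is 104.5. CS is the trapezoid between demand and 95 over [0, 3.8]: (1/2)[(114 - 95) + (104.5 - 95)](3.8) = 54.15.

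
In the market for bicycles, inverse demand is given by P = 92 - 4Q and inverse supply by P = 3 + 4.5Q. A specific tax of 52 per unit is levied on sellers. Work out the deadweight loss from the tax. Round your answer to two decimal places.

Without the tax, 92 - 4Q = 3 + 4.5Q so Q* = 10.4706 and P* = 50.1176.
A tax on sellers shifts supply up by 52: 92 - 4Q = 3 + 4.5Q + 52, so Q_t = 4.3529. Buyers pay P_b = 74.5882; sellers receive P_s = P_b - 52 = 22.5882.
Deadweight loss is the triangle between the curves from Q_t to Q*: (1/2)(10.4706 - 4.3529)(52) = 159.0588.

159.06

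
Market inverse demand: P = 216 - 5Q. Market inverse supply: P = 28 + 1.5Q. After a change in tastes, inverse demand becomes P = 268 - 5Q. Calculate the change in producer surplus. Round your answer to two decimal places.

395.08

Initial equilibrium: Q_0 = 28.9231, P_0 = 71.3846; CS_0 = (1/2)(28.9231)(144.6154) = 2091.3609, PS_0 = (1/2)(28.9231)(43.3846) = 627.4083.
New equilibrium: 268 - 5Q = 28 + 1.5Q gives Q_1 = 36.9231, P_1 = 83.3846; CS_1 = 3408.284, PS_1 = 1022.4852.
Change in producer surplus = 1022.4852 - 627.4083 = 395.0769.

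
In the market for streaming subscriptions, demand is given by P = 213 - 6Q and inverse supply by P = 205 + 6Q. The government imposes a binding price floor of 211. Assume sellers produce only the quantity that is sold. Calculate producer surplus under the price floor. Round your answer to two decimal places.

1.67

Without the control, 213 - 6Q = 205 + 6Q so Q* = 0.6667 and P* = 209.
At the floor price 211, quantity demanded is (213 - 211)/6 = 0.3333; demand is the short side, so Q = 0.3333 trades at P = 211.
The supply price at Q = 0.3333 is 207. PS is the trapezoid between 211 and supply over [0, 0.3333]: (1/2)[(211 - 205) + (211 - 207)](0.3333) = 1.6667.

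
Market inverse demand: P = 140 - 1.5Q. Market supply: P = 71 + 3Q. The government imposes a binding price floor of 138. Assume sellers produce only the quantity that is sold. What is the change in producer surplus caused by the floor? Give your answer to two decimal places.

-266.00

Without the control, 140 - 1.5Q = 71 + 3Q so Q* = 15.3333 and P* = 117.
At P = 138, buyers demand (140 - 138)/1.5 = 1.3333 while sellers would supply more, so the quantity traded is 1.3333 at price 138.
PS goes from (1/2)(15.3333)(46) = 352.6667 to 86.6667 (computed as (138 - 71)(1.3333) - (1/2)(3)(1.3333)^2), a change of -266.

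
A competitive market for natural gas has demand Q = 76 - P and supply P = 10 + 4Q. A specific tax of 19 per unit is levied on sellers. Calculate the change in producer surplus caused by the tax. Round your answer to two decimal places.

-171.76

Rewriting demand in inverse form: P = 76 - Q.
Without the tax, 76 - Q = 10 + 4Q so Q* = 13.2 and P* = 62.8.
A tax on sellers shifts supply up by 19: 76 - Q = 10 + 4Q + 19, so Q_t = 9.4. Buyers pay P_b = 66.6; sellers receive P_s = P_b - 19 = 47.6.
PS falls from (1/2)(13.2)(52.8) = 348.48 to (1/2)(9.4)(37.6) = 176.72, a change of -171.76.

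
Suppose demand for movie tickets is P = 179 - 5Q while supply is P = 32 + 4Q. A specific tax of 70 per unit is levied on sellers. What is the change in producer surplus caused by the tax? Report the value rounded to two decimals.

Pre-tax equilibrium: 179 - 5Q = 32 + 4Q gives Q* = 16.3333, P* = 97.3333.
A tax on sellers shifts supply up by 70: 179 - 5Q = 32 + 4Q + 70, so Q_t = 8.5556. Buyers pay P_b = 136.2222; sellers receive P_s = P_b - 70 = 66.2222.
Producers lose the trapezoid between P_s and P* out to Q_t plus the triangle from Q_t to Q*: change in PS = 146.3951 - 533.5556 = -387.1605.

-387.16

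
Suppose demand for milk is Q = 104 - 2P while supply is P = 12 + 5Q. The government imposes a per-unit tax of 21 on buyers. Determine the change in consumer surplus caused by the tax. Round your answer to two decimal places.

Rewriting demand in inverse form: P = 52 - 0.5Q.
Pre-tax equilibrium: 52 - 0.5Q = 12 + 5Q gives Q* = 7.2727, P* = 48.3636.
A tax on buyers shifts demand down by 21: (52 - 21) - 0.5Q = 12 + 5Q, so Q_t = 3.4545. Buyers pay P_b = 50.2727; sellers receive P_s = P_b - 21 = 29.2727.
CS falls from (1/2)(7.2727)(3.6364) = 13.2231 to (1/2)(3.4545)(1.7273) = 2.9835, a change of -10.2397.

-10.24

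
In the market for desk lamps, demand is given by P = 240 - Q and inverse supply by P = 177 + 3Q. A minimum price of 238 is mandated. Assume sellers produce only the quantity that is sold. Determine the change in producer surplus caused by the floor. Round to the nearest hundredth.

Without the control, 240 - Q = 177 + 3Q so Q* = 15.75 and P* = 224.25.
At P = 238, buyers demand (240 - 238)/1 = 2 while sellers would supply more, so the quantity traded is 2 at price 238.
PS goes from (1/2)(15.75)(47.25) = 372.0938 to 116 (computed as (238 - 177)(2) - (1/2)(3)(2)^2), a change of -256.0938.

-256.09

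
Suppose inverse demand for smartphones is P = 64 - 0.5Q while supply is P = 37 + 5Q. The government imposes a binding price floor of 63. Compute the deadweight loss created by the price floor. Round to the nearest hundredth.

Free-market equilibrium: 64 - 0.5Q = 37 + 5Q gives Q* = 4.9091, P* = 61.5455.
At P = 63, buyers demand (64 - 63)/0.5 = 2 while sellers would supply more, so the quantity traded is 2 at price 63.
The lost-trades triangle has base Q* - 2 = 2.9091 and height equal to the gap between the curves at Q = 2, which is 63 - 47 = 16. DWL = (1/2)(2.9091)(16) = 23.2727.

23.27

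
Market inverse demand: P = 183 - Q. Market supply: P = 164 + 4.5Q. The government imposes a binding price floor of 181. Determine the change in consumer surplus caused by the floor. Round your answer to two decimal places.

Without the control, 183 - Q = 164 + 4.5Q so Q* = 3.4545 and P* = 179.5455.
At the floor price 181, quantity demanded is (183 - 181)/1 = 2; demand is the short side, so Q = 2 trades at P = 181.
CS goes from (1/2)(3.4545)(3.4545) = 5.9669 to 2 (computed as (183 - 181)(2) - (1/2)(1)(2)^2), a change of -3.9669.

-3.97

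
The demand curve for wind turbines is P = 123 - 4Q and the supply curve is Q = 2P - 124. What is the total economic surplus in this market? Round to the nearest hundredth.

Rewriting supply in inverse form: P = 62 + 0.5Q.
Set 123 - 4Q = 62 + 0.5Q, which gives 61 = 4.5Q, so Q* = 13.5556 and P* = 123 - 4(13.5556) = 68.7778.
Total surplus is the full triangle between the curves from 0 to Q*: (1/2)(13.5556)(123 - 62) = 413.4444.

413.44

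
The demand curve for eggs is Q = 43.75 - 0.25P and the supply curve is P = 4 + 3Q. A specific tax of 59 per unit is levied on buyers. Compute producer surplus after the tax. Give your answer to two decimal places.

Rewriting demand in inverse form: P = 175 - 4Q.
Without the tax, 175 - 4Q = 4 + 3Q so Q* = 24.4286 and P* = 77.2857.
A tax on buyers shifts demand down by 59: (175 - 59) - 4Q = 4 + 3Q, so Q_t = 16. Buyers pay P_b = 111; sellers receive P_s = P_b - 59 = 52.
PS = (1/2)(Q_t)(P_s - 4) = (1/2)(16)(48) = 384.

384.00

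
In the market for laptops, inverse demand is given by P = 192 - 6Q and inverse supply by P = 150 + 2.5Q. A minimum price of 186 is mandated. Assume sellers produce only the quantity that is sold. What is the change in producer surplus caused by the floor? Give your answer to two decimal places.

Without the control, 192 - 6Q = 150 + 2.5Q so Q* = 4.9412 and P* = 162.3529.
At the floor price 186, quantity demanded is (192 - 186)/6 = 1; demand is the short side, so Q = 1 trades at P = 186.
PS goes from (1/2)(4.9412)(12.3529) = 30.519 to 34.75 (computed as (186 - 150)(1) - (1/2)(2.5)(1)^2), a change of 4.231.

4.23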